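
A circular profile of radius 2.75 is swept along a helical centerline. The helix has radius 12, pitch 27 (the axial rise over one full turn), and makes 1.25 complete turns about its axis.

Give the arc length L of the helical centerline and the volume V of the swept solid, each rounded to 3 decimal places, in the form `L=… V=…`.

2πR = 2π·12 = 75.398224
per-turn = √(75.398224² + 27²) = √(5684.8921 + 729) = √6413.8921 = 80.086779
L = 1.25 × 80.086779 = 100.108473
V = π·2.75² × L = 23.758294 × 100.108473 = 2378.406589

L=100.108 V=2378.407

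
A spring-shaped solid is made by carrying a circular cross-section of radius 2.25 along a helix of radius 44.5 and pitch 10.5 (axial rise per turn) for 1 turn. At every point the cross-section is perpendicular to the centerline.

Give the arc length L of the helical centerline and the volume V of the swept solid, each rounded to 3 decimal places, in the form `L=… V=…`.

2πR = 2π·44.5 = 279.601746
per-turn = √(279.601746² + 10.5²) = √(78177.1365 + 110.25) = √78287.3865 = 279.798832
L = 1 × 279.798832 = 279.798832
V = π·2.25² × L = 15.904313 × 279.798832 = 4450.008150

L=279.799 V=4450.008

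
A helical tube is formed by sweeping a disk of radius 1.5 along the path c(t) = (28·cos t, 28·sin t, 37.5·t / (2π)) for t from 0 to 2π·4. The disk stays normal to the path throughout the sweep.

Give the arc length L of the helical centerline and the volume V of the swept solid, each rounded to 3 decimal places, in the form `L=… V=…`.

2πR = 2π·28 = 175.929189
per-turn = √(175.929189² + 37.5²) = √(30951.0794 + 1406.25) = √32357.3294 = 179.881432
L = 4 × 179.881432 = 719.525726
V = π·1.5² × L = 7.068583 × 719.525726 = 5086.027654

L=719.526 V=5086.028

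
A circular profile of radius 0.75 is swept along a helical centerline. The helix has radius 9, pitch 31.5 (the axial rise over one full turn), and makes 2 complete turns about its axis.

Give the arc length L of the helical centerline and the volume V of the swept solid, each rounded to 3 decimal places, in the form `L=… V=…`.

L=129.460 V=228.775

2πR = 2π·9 = 56.548668
per-turn = √(56.548668² + 31.5²) = √(3197.7518 + 992.25) = √4190.0018 = 64.730223
L = 2 × 64.730223 = 129.460447
V = π·0.75² × L = 1.767146 × 129.460447 = 228.775494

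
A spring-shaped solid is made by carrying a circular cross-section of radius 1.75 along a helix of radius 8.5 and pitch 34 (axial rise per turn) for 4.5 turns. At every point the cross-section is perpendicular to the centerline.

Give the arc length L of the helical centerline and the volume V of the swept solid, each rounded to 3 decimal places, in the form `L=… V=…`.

2πR = 2π·8.5 = 53.407075
per-turn = √(53.407075² + 34²) = √(2852.3157 + 1156) = √4008.3157 = 63.311260
L = 4.5 × 63.311260 = 284.900671
V = π·1.75² × L = 9.621128 × 284.900671 = 2741.065681

L=284.901 V=2741.066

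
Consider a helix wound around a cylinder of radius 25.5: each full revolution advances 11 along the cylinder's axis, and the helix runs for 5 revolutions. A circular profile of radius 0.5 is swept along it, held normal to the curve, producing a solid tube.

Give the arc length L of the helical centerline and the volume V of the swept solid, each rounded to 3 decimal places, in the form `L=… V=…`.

L=802.992 V=630.668

2πR = 2π·25.5 = 160.221225
per-turn = √(160.221225² + 11²) = √(25670.8410 + 121) = √25791.8410 = 160.598384
L = 5 × 160.598384 = 802.991922
V = π·0.5² × L = 0.785398 × 802.991922 = 630.668380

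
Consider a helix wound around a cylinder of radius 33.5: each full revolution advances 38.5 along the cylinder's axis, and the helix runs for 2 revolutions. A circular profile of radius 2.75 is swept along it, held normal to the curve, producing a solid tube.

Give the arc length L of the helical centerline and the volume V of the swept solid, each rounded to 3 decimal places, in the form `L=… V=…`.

2πR = 2π·33.5 = 210.486708
per-turn = √(210.486708² + 38.5²) = √(44304.6542 + 1482.25) = √45786.9042 = 213.978747
L = 2 × 213.978747 = 427.957494
V = π·2.75² × L = 23.758294 × 427.957494 = 10167.540150

L=427.957 V=10167.540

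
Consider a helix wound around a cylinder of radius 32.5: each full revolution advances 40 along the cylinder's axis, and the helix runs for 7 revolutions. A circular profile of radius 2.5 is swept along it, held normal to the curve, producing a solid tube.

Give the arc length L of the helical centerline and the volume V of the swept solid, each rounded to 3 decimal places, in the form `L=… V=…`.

L=1456.590 V=28600.081

2πR = 2π·32.5 = 204.203522
per-turn = √(204.203522² + 40²) = √(41699.0786 + 1600) = √43299.0786 = 208.084306
L = 7 × 208.084306 = 1456.590145
V = π·2.5² × L = 19.634954 × 1456.590145 = 28600.080622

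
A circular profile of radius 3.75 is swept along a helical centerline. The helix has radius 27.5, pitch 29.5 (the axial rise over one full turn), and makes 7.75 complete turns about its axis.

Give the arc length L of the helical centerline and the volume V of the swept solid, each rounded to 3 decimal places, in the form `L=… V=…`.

2πR = 2π·27.5 = 172.787596
per-turn = √(172.787596² + 29.5²) = √(29855.5533 + 870.25) = √30725.8033 = 175.287773
L = 7.75 × 175.287773 = 1358.480240
V = π·3.75² × L = 44.178647 × 1358.480240 = 60015.818544

L=1358.480 V=60015.819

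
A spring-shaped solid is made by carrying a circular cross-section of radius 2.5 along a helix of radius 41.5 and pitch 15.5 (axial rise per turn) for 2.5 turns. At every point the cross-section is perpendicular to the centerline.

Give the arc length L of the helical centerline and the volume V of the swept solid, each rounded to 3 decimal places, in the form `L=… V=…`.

L=653.031 V=12822.237

2πR = 2π·41.5 = 260.752190
per-turn = √(260.752190² + 15.5²) = √(67991.7047 + 240.25) = √68231.9547 = 261.212470
L = 2.5 × 261.212470 = 653.031176
V = π·2.5² × L = 19.634954 × 653.031176 = 12822.237159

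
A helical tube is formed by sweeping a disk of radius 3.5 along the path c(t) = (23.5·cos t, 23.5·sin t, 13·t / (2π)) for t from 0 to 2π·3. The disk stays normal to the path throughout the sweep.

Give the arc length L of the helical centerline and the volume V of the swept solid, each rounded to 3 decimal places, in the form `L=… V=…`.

2πR = 2π·23.5 = 147.654855
per-turn = √(147.654855² + 13²) = √(21801.9561 + 169) = √21970.9561 = 148.226031
L = 3 × 148.226031 = 444.678092
V = π·3.5² × L = 38.484510 × 444.678092 = 17113.218464

L=444.678 V=17113.218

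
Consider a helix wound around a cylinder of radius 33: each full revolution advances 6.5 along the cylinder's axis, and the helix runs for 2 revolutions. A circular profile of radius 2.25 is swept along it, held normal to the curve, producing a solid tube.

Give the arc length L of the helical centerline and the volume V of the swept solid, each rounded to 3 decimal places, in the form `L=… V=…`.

L=414.894 V=6598.603

2πR = 2π·33 = 207.345115
per-turn = √(207.345115² + 6.5²) = √(42991.9968 + 42.25) = √43034.2468 = 207.446973
L = 2 × 207.446973 = 414.893947
V = π·2.25² × L = 15.904313 × 414.893947 = 6598.603112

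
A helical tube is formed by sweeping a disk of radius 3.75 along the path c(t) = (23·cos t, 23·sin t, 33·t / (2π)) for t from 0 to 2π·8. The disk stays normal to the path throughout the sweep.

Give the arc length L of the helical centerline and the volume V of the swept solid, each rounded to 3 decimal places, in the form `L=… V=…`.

L=1185.866 V=52389.939

2πR = 2π·23 = 144.513262
per-turn = √(144.513262² + 33²) = √(20884.0829 + 1089) = √21973.0829 = 148.233204
L = 8 × 148.233204 = 1185.865636
V = π·3.75² × L = 44.178647 × 1185.865636 = 52389.938952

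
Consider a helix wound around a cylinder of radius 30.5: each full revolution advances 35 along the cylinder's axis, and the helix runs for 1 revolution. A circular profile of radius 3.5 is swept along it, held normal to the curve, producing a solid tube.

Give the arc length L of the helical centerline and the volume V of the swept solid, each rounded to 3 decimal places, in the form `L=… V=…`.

L=194.807 V=7497.055

2πR = 2π·30.5 = 191.637152
per-turn = √(191.637152² + 35²) = √(36724.7980 + 1225) = √37949.7980 = 194.807079
L = 1 × 194.807079 = 194.807079
V = π·3.5² × L = 38.484510 × 194.807079 = 7497.054976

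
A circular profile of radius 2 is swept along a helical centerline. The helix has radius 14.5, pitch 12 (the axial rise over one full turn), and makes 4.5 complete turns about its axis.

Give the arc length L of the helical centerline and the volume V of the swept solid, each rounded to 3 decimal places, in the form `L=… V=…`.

2πR = 2π·14.5 = 91.106187
per-turn = √(91.106187² + 12²) = √(8300.3373 + 144) = √8444.3373 = 91.893075
L = 4.5 × 91.893075 = 413.518839
V = π·2² × L = 12.566371 × 413.518839 = 5196.430989

L=413.519 V=5196.431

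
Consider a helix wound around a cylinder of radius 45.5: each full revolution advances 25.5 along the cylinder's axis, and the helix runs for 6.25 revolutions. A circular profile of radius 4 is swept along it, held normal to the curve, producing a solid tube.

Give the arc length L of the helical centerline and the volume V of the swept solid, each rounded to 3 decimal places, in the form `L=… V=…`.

L=1793.875 V=90169.972

2πR = 2π·45.5 = 285.884931
per-turn = √(285.884931² + 25.5²) = √(81730.1940 + 650.25) = √82380.4440 = 287.019937
L = 6.25 × 287.019937 = 1793.874604
V = π·4² × L = 50.265482 × 1793.874604 = 90169.972447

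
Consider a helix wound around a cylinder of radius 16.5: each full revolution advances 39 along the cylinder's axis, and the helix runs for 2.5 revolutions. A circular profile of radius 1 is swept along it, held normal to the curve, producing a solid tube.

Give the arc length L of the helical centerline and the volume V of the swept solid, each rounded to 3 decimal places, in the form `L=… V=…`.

2πR = 2π·16.5 = 103.672558
per-turn = √(103.672558² + 39²) = √(10747.9992 + 1521) = √12268.9992 = 110.765514
L = 2.5 × 110.765514 = 276.913786
V = π·1² × L = 3.141593 × 276.913786 = 869.950316

L=276.914 V=869.950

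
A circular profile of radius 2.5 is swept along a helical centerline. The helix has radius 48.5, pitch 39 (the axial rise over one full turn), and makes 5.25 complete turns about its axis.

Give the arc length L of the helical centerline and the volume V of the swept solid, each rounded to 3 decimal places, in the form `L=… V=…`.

2πR = 2π·48.5 = 304.734487
per-turn = √(304.734487² + 39²) = √(92863.1078 + 1521) = √94384.1078 = 307.219966
L = 5.25 × 307.219966 = 1612.904824
V = π·2.5² × L = 19.634954 × 1612.904824 = 31669.312164

L=1612.905 V=31669.312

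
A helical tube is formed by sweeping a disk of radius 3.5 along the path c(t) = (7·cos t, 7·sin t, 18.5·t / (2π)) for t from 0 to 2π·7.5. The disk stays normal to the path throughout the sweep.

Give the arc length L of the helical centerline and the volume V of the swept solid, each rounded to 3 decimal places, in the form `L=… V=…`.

2πR = 2π·7 = 43.982297
per-turn = √(43.982297² + 18.5²) = √(1934.4425 + 342.25) = √2276.6925 = 47.714699
L = 7.5 × 47.714699 = 357.860240
V = π·3.5² × L = 38.484510 × 357.860240 = 13772.075968

L=357.860 V=13772.076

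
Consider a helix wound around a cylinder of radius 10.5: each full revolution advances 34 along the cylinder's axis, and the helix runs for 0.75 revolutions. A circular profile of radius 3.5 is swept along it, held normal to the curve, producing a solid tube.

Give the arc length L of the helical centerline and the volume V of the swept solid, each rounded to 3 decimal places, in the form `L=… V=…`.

2πR = 2π·10.5 = 65.973446
per-turn = √(65.973446² + 34²) = √(4352.4955 + 1156) = √5508.4955 = 74.219240
L = 0.75 × 74.219240 = 55.664430
V = π·3.5² × L = 38.484510 × 55.664430 = 2142.218305

L=55.664 V=2142.218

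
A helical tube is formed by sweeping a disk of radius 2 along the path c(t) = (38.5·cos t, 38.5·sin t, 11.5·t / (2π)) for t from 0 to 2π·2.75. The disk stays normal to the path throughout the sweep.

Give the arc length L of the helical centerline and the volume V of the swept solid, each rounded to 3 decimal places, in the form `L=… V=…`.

2πR = 2π·38.5 = 241.902634
per-turn = √(241.902634² + 11.5²) = √(58516.8845 + 132.25) = √58649.1345 = 242.175834
L = 2.75 × 242.175834 = 665.983543
V = π·2² × L = 12.566371 × 665.983543 = 8368.996025

L=665.984 V=8368.996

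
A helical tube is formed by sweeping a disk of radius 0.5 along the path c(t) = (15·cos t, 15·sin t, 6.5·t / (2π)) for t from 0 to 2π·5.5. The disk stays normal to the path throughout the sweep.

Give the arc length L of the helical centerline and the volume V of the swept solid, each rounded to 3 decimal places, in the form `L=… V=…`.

L=519.594 V=408.088

2πR = 2π·15 = 94.247780
per-turn = √(94.247780² + 6.5²) = √(8882.6440 + 42.25) = √8924.8940 = 94.471657
L = 5.5 × 94.471657 = 519.594113
V = π·0.5² × L = 0.785398 × 519.594113 = 408.088262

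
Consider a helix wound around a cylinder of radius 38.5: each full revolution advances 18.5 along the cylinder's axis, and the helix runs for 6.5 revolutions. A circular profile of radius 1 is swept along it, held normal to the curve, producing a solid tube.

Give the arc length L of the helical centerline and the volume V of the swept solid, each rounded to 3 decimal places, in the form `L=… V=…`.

L=1576.959 V=4954.162

2πR = 2π·38.5 = 241.902634
per-turn = √(241.902634² + 18.5²) = √(58516.8845 + 342.25) = √58859.1345 = 242.609016
L = 6.5 × 242.609016 = 1576.958602
V = π·1² × L = 3.141593 × 1576.958602 = 4954.161559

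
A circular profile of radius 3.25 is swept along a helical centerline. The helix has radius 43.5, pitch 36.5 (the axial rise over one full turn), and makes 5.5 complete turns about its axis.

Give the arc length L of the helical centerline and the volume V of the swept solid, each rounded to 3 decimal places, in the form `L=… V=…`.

L=1516.597 V=50325.358

2πR = 2π·43.5 = 273.318561
per-turn = √(273.318561² + 36.5²) = √(74703.0357 + 1332.25) = √76035.2857 = 275.744965
L = 5.5 × 275.744965 = 1516.597307
V = π·3.25² × L = 33.183072 × 1516.597307 = 50325.358258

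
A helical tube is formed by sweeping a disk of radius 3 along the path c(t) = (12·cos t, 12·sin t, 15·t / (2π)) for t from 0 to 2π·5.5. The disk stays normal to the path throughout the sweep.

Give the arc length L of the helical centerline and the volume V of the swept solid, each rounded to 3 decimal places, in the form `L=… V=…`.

L=422.817 V=11954.870

2πR = 2π·12 = 75.398224
per-turn = √(75.398224² + 15²) = √(5684.8921 + 225) = √5909.8921 = 76.875823
L = 5.5 × 76.875823 = 422.817026
V = π·3² × L = 28.274334 × 422.817026 = 11954.869751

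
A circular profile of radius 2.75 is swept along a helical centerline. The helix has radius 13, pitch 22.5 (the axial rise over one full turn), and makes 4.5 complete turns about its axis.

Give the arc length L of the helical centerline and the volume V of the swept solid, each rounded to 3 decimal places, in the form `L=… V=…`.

L=381.257 V=9058.006

2πR = 2π·13 = 81.681409
per-turn = √(81.681409² + 22.5²) = √(6671.8526 + 506.25) = √7178.1026 = 84.723684
L = 4.5 × 84.723684 = 381.256577
V = π·2.75² × L = 23.758294 × 381.256577 = 9058.006003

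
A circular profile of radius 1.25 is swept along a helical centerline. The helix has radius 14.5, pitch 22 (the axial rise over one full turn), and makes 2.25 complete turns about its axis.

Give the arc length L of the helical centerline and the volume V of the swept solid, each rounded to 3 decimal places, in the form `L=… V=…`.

2πR = 2π·14.5 = 91.106187
per-turn = √(91.106187² + 22²) = √(8300.3373 + 484) = √8784.3373 = 93.724796
L = 2.25 × 93.724796 = 210.880790
V = π·1.25² × L = 4.908739 × 210.880790 = 1035.158657

L=210.881 V=1035.159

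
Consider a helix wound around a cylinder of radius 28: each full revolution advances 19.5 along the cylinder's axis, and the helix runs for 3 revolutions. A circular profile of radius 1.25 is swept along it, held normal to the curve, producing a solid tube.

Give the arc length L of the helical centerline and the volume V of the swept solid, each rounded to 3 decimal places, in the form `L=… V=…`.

L=531.020 V=2606.637

2πR = 2π·28 = 175.929189
per-turn = √(175.929189² + 19.5²) = √(30951.0794 + 380.25) = √31331.3294 = 177.006580
L = 3 × 177.006580 = 531.019740
V = π·1.25² × L = 4.908739 × 531.019740 = 2606.637055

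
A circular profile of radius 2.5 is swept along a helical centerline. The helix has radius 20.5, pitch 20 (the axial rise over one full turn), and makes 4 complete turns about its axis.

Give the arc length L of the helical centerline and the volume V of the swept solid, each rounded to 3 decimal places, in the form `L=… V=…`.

2πR = 2π·20.5 = 128.805299
per-turn = √(128.805299² + 20²) = √(16590.8050 + 400) = √16990.8050 = 130.348782
L = 4 × 130.348782 = 521.395128
V = π·2.5² × L = 19.634954 × 521.395128 = 10237.569407

L=521.395 V=10237.569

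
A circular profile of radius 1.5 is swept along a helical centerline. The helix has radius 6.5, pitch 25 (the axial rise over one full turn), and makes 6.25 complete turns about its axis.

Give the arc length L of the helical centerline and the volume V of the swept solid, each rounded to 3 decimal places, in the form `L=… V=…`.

L=299.281 V=2115.490

2πR = 2π·6.5 = 40.840704
per-turn = √(40.840704² + 25²) = √(1667.9631 + 625) = √2292.9631 = 47.884895
L = 6.25 × 47.884895 = 299.280592
V = π·1.5² × L = 7.068583 × 299.280592 = 2115.489846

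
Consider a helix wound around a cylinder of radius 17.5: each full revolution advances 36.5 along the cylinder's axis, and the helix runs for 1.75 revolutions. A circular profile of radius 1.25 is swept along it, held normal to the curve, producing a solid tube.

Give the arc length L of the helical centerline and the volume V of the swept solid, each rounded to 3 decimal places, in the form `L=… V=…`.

L=202.747 V=995.233

2πR = 2π·17.5 = 109.955743
per-turn = √(109.955743² + 36.5²) = √(12090.2654 + 1332.25) = √13422.5154 = 115.855580
L = 1.75 × 115.855580 = 202.747265
V = π·1.25² × L = 4.908739 × 202.747265 = 995.233309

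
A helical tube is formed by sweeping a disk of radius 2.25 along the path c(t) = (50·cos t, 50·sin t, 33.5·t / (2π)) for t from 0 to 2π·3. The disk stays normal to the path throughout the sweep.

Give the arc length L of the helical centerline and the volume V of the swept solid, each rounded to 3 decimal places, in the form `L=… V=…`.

2πR = 2π·50 = 314.159265
per-turn = √(314.159265² + 33.5²) = √(98696.0440 + 1122.25) = √99818.2940 = 315.940333
L = 3 × 315.940333 = 947.820999
V = π·2.25² × L = 15.904313 × 947.820999 = 15074.441654

L=947.821 V=15074.442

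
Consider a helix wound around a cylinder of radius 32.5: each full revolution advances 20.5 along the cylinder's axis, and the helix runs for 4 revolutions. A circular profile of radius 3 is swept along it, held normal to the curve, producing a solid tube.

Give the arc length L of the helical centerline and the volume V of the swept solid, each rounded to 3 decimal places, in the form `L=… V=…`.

2πR = 2π·32.5 = 204.203522
per-turn = √(204.203522² + 20.5²) = √(41699.0786 + 420.25) = √42119.3286 = 205.229941
L = 4 × 205.229941 = 820.919763
V = π·3² × L = 28.274334 × 820.919763 = 23210.959474

L=820.920 V=23210.959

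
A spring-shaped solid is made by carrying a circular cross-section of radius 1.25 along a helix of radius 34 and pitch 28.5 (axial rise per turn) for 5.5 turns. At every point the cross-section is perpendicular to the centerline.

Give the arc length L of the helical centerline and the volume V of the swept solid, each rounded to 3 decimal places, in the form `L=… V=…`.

L=1185.365 V=5818.649

2πR = 2π·34 = 213.628300
per-turn = √(213.628300² + 28.5²) = √(45637.0508 + 812.25) = √46449.3008 = 215.520998
L = 5.5 × 215.520998 = 1185.365491
V = π·1.25² × L = 4.908739 × 1185.365491 = 5818.649248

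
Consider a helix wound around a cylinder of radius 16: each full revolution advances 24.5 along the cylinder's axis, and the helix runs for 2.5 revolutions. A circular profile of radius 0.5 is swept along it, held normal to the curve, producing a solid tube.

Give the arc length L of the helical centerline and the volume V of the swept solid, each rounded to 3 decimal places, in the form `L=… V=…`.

L=258.683 V=203.169

2πR = 2π·16 = 100.530965
per-turn = √(100.530965² + 24.5²) = √(10106.4749 + 600.25) = √10706.7249 = 103.473305
L = 2.5 × 103.473305 = 258.683263
V = π·0.5² × L = 0.785398 × 258.683263 = 203.169360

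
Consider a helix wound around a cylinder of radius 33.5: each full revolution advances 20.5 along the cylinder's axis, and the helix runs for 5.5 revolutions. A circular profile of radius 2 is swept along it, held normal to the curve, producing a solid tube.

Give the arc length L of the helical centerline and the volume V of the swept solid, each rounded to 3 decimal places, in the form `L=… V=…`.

2πR = 2π·33.5 = 210.486708
per-turn = √(210.486708² + 20.5²) = √(44304.6542 + 420.25) = √44724.9042 = 211.482633
L = 5.5 × 211.482633 = 1163.154483
V = π·2² × L = 12.566371 × 1163.154483 = 14616.630312

L=1163.154 V=14616.630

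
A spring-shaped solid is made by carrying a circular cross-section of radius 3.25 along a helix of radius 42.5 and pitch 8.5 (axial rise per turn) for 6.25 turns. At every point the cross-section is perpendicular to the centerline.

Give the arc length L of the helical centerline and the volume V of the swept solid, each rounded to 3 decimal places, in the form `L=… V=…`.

L=1669.816 V=55409.638

2πR = 2π·42.5 = 267.035376
per-turn = √(267.035376² + 8.5²) = √(71307.8918 + 72.25) = √71380.1418 = 267.170623
L = 6.25 × 267.170623 = 1669.816394
V = π·3.25² × L = 33.183072 × 1669.816394 = 55409.638296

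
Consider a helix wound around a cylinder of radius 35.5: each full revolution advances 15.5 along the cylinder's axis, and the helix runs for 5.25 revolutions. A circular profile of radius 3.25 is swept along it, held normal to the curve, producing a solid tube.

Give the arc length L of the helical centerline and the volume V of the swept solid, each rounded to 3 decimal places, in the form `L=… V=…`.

2πR = 2π·35.5 = 223.053078
per-turn = √(223.053078² + 15.5²) = √(49752.6758 + 240.25) = √49992.9258 = 223.590979
L = 5.25 × 223.590979 = 1173.852639
V = π·3.25² × L = 33.183072 × 1173.852639 = 38952.037095

L=1173.853 V=38952.037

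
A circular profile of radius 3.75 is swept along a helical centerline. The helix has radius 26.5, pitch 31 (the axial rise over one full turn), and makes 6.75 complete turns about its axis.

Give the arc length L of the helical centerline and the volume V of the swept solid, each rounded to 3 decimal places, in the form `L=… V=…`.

L=1143.218 V=50505.826

2πR = 2π·26.5 = 166.504411
per-turn = √(166.504411² + 31²) = √(27723.7188 + 961) = √28684.7188 = 169.365636
L = 6.75 × 169.365636 = 1143.218045
V = π·3.75² × L = 44.178647 × 1143.218045 = 50505.826105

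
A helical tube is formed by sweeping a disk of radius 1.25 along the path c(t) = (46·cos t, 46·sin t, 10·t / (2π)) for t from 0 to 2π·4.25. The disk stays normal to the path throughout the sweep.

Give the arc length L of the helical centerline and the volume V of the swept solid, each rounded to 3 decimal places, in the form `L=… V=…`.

L=1229.098 V=6033.319

2πR = 2π·46 = 289.026524
per-turn = √(289.026524² + 10²) = √(83536.3317 + 100) = √83636.3317 = 289.199467
L = 4.25 × 289.199467 = 1229.097734
V = π·1.25² × L = 4.908739 × 1229.097734 = 6033.319395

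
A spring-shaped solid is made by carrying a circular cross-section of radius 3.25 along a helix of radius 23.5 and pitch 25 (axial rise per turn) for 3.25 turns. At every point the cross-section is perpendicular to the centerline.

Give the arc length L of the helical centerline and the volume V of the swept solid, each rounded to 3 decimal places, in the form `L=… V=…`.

2πR = 2π·23.5 = 147.654855
per-turn = √(147.654855² + 25²) = √(21801.9561 + 625) = √22426.9561 = 149.756322
L = 3.25 × 149.756322 = 486.708048
V = π·3.25² × L = 33.183072 × 486.708048 = 16150.468398

L=486.708 V=16150.468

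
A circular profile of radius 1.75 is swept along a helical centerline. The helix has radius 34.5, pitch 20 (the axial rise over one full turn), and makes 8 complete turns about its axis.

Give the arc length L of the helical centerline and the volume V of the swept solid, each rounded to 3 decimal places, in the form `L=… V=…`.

L=1741.525 V=16755.430

2πR = 2π·34.5 = 216.769893
per-turn = √(216.769893² + 20²) = √(46989.1866 + 400) = √47389.1866 = 217.690575
L = 8 × 217.690575 = 1741.524602
V = π·1.75² × L = 9.621128 × 1741.524602 = 16755.430243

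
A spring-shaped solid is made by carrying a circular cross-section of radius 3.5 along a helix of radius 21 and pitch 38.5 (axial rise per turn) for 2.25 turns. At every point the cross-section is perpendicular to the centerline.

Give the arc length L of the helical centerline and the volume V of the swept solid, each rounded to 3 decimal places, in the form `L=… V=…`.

2πR = 2π·21 = 131.946891
per-turn = √(131.946891² + 38.5²) = √(17409.9822 + 1482.25) = √18892.2322 = 137.449017
L = 2.25 × 137.449017 = 309.260287
V = π·3.5² × L = 38.484510 × 309.260287 = 11901.730623

L=309.260 V=11901.731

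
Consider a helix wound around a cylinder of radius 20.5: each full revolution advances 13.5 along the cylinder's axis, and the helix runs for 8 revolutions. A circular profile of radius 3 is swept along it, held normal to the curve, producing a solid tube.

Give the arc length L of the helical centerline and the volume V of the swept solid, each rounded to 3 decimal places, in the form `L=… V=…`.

2πR = 2π·20.5 = 128.805299
per-turn = √(128.805299² + 13.5²) = √(16590.8050 + 182.25) = √16773.0550 = 129.510830
L = 8 × 129.510830 = 1036.086637
V = π·3² × L = 28.274334 × 1036.086637 = 29294.659513

L=1036.087 V=29294.660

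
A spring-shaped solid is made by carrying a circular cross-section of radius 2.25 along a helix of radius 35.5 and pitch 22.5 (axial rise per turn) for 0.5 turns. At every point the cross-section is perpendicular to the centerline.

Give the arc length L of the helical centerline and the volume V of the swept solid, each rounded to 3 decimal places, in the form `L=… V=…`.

2πR = 2π·35.5 = 223.053078
per-turn = √(223.053078² + 22.5²) = √(49752.6758 + 506.25) = √50258.9258 = 224.185026
L = 0.5 × 224.185026 = 112.092513
V = π·2.25² × L = 15.904313 × 112.092513 = 1782.754389

L=112.093 V=1782.754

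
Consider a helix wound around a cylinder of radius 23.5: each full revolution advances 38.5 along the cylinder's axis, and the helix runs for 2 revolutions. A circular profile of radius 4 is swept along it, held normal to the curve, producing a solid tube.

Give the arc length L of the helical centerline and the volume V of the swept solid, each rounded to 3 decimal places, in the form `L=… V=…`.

2πR = 2π·23.5 = 147.654855
per-turn = √(147.654855² + 38.5²) = √(21801.9561 + 1482.25) = √23284.2061 = 152.591632
L = 2 × 152.591632 = 305.183264
V = π·4² × L = 50.265482 × 305.183264 = 15340.183992

L=305.183 V=15340.184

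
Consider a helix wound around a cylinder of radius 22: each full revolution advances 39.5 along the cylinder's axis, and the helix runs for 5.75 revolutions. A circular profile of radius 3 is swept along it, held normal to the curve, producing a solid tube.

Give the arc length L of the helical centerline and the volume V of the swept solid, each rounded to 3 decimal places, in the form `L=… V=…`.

2πR = 2π·22 = 138.230077
per-turn = √(138.230077² + 39.5²) = √(19107.5541 + 1560.25) = √20667.8041 = 143.763014
L = 5.75 × 143.763014 = 826.637329
V = π·3² × L = 28.274334 × 826.637329 = 23372.619840

L=826.637 V=23372.620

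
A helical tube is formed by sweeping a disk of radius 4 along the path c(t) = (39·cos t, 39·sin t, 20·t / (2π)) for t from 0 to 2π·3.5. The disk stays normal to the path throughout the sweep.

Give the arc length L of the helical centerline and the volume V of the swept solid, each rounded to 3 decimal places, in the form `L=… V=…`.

2πR = 2π·39 = 245.044227
per-turn = √(245.044227² + 20²) = √(60046.6732 + 400) = √60446.6732 = 245.859051
L = 3.5 × 245.859051 = 860.506680
V = π·4² × L = 50.265482 × 860.506680 = 43253.783431

L=860.507 V=43253.783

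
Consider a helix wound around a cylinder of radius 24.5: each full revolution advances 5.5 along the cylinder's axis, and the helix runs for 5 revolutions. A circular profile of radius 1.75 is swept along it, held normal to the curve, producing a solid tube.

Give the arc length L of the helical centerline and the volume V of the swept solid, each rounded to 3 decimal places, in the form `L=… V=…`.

2πR = 2π·24.5 = 153.938040
per-turn = √(153.938040² + 5.5²) = √(23696.9202 + 30.25) = √23727.1702 = 154.036263
L = 5 × 154.036263 = 770.181313
V = π·1.75² × L = 9.621128 × 770.181313 = 7410.012607

L=770.181 V=7410.013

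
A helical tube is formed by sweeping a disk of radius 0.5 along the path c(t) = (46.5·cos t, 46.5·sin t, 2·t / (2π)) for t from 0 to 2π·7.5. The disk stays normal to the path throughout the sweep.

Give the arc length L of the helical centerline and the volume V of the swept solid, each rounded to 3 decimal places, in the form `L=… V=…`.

L=2191.312 V=1721.053

2πR = 2π·46.5 = 292.168117
per-turn = √(292.168117² + 2²) = √(85362.2085 + 4) = √85366.2085 = 292.174962
L = 7.5 × 292.174962 = 2191.312216
V = π·0.5² × L = 0.785398 × 2191.312216 = 1721.052590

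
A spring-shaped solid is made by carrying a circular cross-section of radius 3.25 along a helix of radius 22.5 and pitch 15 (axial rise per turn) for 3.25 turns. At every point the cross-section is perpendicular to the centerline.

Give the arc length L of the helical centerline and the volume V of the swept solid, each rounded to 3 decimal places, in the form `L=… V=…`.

L=462.037 V=15331.806

2πR = 2π·22.5 = 141.371669
per-turn = √(141.371669² + 15²) = √(19985.9489 + 225) = √20210.9489 = 142.165217
L = 3.25 × 142.165217 = 462.036955
V = π·3.25² × L = 33.183072 × 462.036955 = 15331.805734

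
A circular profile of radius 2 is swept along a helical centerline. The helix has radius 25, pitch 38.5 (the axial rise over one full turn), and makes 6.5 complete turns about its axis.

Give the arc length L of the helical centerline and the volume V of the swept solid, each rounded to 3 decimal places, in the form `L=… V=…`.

L=1051.238 V=13210.250

2πR = 2π·25 = 157.079633
per-turn = √(157.079633² + 38.5²) = √(24674.0110 + 1482.25) = √26156.2610 = 161.728974
L = 6.5 × 161.728974 = 1051.238330
V = π·2² × L = 12.566371 × 1051.238330 = 13210.250464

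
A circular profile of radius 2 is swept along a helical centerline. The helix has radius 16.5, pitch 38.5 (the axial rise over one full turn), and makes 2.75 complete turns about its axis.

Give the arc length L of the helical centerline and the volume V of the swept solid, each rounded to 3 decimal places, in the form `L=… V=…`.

2πR = 2π·16.5 = 103.672558
per-turn = √(103.672558² + 38.5²) = √(10747.9992 + 1482.25) = √12230.2492 = 110.590457
L = 2.75 × 110.590457 = 304.123757
V = π·2² × L = 12.566371 × 304.123757 = 3821.731842

L=304.124 V=3821.732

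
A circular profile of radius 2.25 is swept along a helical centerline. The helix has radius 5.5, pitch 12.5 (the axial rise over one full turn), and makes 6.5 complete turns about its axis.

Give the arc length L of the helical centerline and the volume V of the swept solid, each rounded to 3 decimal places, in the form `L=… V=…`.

2πR = 2π·5.5 = 34.557519
per-turn = √(34.557519² + 12.5²) = √(1194.2221 + 156.25) = √1350.4721 = 36.748770
L = 6.5 × 36.748770 = 238.867008
V = π·2.25² × L = 15.904313 × 238.867008 = 3799.015618

L=238.867 V=3799.016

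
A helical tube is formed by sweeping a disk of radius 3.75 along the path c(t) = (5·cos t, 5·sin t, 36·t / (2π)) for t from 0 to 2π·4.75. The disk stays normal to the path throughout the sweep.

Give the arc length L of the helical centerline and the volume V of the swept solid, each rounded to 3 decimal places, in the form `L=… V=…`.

L=226.957 V=10026.635

2πR = 2π·5 = 31.415927
per-turn = √(31.415927² + 36²) = √(986.9604 + 1296) = √2282.9604 = 47.780335
L = 4.75 × 47.780335 = 226.956593
V = π·3.75² × L = 44.178647 × 226.956593 = 10026.635119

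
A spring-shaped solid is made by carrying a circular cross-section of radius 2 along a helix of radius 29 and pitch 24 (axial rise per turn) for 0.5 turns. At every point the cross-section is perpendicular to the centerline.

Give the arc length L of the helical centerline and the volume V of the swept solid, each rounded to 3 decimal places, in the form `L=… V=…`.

L=91.893 V=1154.762

2πR = 2π·29 = 182.212374
per-turn = √(182.212374² + 24²) = √(33201.3492 + 576) = √33777.3492 = 183.786151
L = 0.5 × 183.786151 = 91.893075
V = π·2² × L = 12.566371 × 91.893075 = 1154.762442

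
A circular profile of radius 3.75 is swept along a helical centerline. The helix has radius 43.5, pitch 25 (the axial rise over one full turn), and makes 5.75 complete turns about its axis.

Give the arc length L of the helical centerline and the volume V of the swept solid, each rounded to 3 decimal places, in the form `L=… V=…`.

L=1578.142 V=69720.192

2πR = 2π·43.5 = 273.318561
per-turn = √(273.318561² + 25²) = √(74703.0357 + 625) = √75328.0357 = 274.459534
L = 5.75 × 274.459534 = 1578.142320
V = π·3.75² × L = 44.178647 × 1578.142320 = 69720.191963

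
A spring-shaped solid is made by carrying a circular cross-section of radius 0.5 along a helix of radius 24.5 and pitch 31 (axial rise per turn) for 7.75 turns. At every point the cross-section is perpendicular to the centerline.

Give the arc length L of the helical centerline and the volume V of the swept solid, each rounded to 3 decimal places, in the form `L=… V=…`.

2πR = 2π·24.5 = 153.938040
per-turn = √(153.938040² + 31²) = √(23696.9202 + 961) = √24657.9202 = 157.028406
L = 7.75 × 157.028406 = 1216.970143
V = π·0.5² × L = 0.785398 × 1216.970143 = 955.806116

L=1216.970 V=955.806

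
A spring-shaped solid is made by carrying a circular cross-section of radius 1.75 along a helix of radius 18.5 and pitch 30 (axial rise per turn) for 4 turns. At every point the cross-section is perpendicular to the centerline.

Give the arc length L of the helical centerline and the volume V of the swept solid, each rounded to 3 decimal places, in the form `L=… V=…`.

2πR = 2π·18.5 = 116.238928
per-turn = √(116.238928² + 30²) = √(13511.4884 + 900) = √14411.4884 = 120.047859
L = 4 × 120.047859 = 480.191436
V = π·1.75² × L = 9.621128 × 480.191436 = 4619.983027

L=480.191 V=4619.983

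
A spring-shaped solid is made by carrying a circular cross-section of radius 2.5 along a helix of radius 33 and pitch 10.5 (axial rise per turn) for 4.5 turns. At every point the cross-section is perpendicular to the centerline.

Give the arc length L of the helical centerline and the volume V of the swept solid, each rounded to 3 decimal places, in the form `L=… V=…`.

L=934.249 V=18343.929

2πR = 2π·33 = 207.345115
per-turn = √(207.345115² + 10.5²) = √(42991.9968 + 110.25) = √43102.2468 = 207.610806
L = 4.5 × 207.610806 = 934.248627
V = π·2.5² × L = 19.634954 × 934.248627 = 18343.928896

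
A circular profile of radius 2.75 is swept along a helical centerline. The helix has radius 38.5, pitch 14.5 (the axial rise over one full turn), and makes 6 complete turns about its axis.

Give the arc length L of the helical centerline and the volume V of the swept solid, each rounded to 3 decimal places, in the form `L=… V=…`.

L=1454.021 V=34545.057

2πR = 2π·38.5 = 241.902634
per-turn = √(241.902634² + 14.5²) = √(58516.8845 + 210.25) = √58727.1345 = 242.336820
L = 6 × 242.336820 = 1454.020922
V = π·2.75² × L = 23.758294 × 1454.020922 = 34545.057192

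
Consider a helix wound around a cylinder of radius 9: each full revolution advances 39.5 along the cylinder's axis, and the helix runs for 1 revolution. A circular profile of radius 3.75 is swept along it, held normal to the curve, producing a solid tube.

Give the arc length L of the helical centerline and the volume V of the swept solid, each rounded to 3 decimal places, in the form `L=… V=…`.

2πR = 2π·9 = 56.548668
per-turn = √(56.548668² + 39.5²) = √(3197.7518 + 1560.25) = √4758.0018 = 68.978271
L = 1 × 68.978271 = 68.978271
V = π·3.75² × L = 44.178647 × 68.978271 = 3047.366650

L=68.978 V=3047.367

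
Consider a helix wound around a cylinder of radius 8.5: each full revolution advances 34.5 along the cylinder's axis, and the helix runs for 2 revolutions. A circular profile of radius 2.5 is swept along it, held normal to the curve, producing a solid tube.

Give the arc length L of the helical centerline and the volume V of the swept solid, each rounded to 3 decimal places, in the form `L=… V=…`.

2πR = 2π·8.5 = 53.407075
per-turn = √(53.407075² + 34.5²) = √(2852.3157 + 1190.25) = √4042.5657 = 63.581174
L = 2 × 63.581174 = 127.162348
V = π·2.5² × L = 19.634954 × 127.162348 = 2496.826860

L=127.162 V=2496.827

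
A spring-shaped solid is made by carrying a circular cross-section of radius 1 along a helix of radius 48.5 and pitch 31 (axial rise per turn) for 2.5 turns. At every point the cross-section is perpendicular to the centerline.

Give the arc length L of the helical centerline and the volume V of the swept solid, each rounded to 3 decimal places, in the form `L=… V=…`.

L=765.768 V=2405.731

2πR = 2π·48.5 = 304.734487
per-turn = √(304.734487² + 31²) = √(92863.1078 + 961) = √93824.1078 = 306.307211
L = 2.5 × 306.307211 = 765.768029
V = π·1² × L = 3.141593 × 765.768029 = 2405.731213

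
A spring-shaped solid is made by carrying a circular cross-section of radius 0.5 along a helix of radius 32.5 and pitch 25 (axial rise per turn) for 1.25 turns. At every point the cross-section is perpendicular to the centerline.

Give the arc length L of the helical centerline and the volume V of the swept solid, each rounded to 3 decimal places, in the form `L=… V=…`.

2πR = 2π·32.5 = 204.203522
per-turn = √(204.203522² + 25²) = √(41699.0786 + 625) = √42324.0786 = 205.728167
L = 1.25 × 205.728167 = 257.160208
V = π·0.5² × L = 0.785398 × 257.160208 = 201.973155

L=257.160 V=201.973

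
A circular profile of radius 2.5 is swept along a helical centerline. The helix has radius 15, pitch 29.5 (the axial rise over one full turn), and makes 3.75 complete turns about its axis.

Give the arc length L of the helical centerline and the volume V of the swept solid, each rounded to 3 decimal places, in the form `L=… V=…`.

L=370.338 V=7271.565

2πR = 2π·15 = 94.247780
per-turn = √(94.247780² + 29.5²) = √(8882.6440 + 870.25) = √9752.8940 = 98.756741
L = 3.75 × 98.756741 = 370.337780
V = π·2.5² × L = 19.634954 × 370.337780 = 7271.565307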